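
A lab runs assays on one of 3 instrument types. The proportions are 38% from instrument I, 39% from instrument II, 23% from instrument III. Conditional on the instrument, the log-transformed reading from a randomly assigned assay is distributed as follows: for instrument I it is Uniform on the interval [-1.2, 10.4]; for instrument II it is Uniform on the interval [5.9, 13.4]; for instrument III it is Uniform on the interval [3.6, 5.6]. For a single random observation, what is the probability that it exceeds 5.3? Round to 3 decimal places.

Conditional on each instrument, P(X > 5.3): I: 0.439655; II: 1; III: 0.15.
By total probability, P(X > 5.3) = 0.38·0.439655 + 0.39·1 + 0.23·0.15 = 0.591569.

0.592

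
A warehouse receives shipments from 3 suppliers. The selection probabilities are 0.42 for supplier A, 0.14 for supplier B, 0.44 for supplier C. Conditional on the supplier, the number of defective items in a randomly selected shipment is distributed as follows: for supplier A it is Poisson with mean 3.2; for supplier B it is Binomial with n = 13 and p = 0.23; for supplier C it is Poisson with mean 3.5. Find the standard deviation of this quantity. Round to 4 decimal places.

1.8004

Per component, A: μ=3.2, E[X²]=13.44; B: μ=2.99, E[X²]=11.2424; C: μ=3.5, E[X²]=15.75.
E[X] = 0.42·3.2 + 0.14·2.99 + 0.44·3.5 = 3.3026.
E[X²] = 0.42·13.44 + 0.14·11.2424 + 0.44·15.75 = 14.1487.
Var(X) = E[X²] − (E[X])² = 14.1487 − 10.9072 = 3.24157.
SD(X) = √3.24157 = 1.80044.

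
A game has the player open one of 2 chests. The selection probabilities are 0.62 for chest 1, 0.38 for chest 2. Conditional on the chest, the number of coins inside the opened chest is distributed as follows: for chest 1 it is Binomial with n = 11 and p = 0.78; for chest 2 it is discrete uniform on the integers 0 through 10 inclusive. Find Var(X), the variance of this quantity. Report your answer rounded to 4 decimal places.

Per component, 1: μ=8.58, E[X²]=75.504; 2: μ=5, E[X²]=35.
E[X] = 0.62·8.58 + 0.38·5 = 7.2196.
E[X²] = 0.62·75.504 + 0.38·35 = 60.1125.
Var(X) = E[X²] − (E[X])² = 60.1125 − 52.1226 = 7.98986.

7.9899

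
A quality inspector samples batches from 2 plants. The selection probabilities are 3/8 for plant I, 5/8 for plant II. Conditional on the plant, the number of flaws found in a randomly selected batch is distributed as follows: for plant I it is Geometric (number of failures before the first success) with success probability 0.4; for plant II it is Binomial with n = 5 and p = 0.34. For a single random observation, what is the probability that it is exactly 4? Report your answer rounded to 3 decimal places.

Conditional on each plant, P(X = 4): I: 0.05184; II: 0.0440991.
By total probability, P(X = 4) = 0.375·0.05184 + 0.625·0.0440991 = 0.0470019.

0.047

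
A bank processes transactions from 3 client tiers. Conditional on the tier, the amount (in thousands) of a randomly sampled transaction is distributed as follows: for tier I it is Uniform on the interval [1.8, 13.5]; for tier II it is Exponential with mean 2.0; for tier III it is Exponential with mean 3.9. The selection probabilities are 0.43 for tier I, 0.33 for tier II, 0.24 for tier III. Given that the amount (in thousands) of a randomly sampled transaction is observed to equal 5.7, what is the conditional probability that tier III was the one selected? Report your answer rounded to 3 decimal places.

Likelihoods f(5.7 | ·): I: 0.0854701; II: 0.0289222; III: 0.0594562.
Posterior ∝ prior × likelihood. Numerator for III: 0.24·0.0594562 = 0.0142695.
Normalizing constant: 0.43·0.0854701 + 0.33·0.0289222 + 0.24·0.0594562 = 0.0605659.
P(III | observation) = 0.0142695 / 0.0605659 = 0.235603.

0.236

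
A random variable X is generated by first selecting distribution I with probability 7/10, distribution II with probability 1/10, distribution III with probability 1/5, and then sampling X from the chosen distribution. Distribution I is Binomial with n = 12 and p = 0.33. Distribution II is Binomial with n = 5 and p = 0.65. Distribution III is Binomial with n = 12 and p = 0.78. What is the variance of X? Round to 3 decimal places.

Per component, I: μ=3.96, E[X²]=18.3348; II: μ=3.25, E[X²]=11.7; III: μ=9.36, E[X²]=89.6688.
E[X] = 0.7·3.96 + 0.1·3.25 + 0.2·9.36 = 4.969.
E[X²] = 0.7·18.3348 + 0.1·11.7 + 0.2·89.6688 = 31.9381.
Var(X) = E[X²] − (E[X])² = 31.9381 − 24.691 = 7.24716.

7.247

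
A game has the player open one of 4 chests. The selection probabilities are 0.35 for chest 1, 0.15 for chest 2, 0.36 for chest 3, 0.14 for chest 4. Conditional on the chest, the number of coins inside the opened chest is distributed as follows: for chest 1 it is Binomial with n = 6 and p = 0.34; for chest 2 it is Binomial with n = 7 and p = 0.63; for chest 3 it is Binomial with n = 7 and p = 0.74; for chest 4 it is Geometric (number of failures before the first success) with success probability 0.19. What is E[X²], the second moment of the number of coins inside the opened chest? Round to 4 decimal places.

For each component E[X²] = Var + (mean)², giving 1: 5.508; 2: 21.0798; 3: 28.1792; 4: 40.6122.
Overall E[X²] = 0.35·5.508 + 0.15·21.0798 + 0.36·28.1792 + 0.14·40.6122 = 20.92.

20.9200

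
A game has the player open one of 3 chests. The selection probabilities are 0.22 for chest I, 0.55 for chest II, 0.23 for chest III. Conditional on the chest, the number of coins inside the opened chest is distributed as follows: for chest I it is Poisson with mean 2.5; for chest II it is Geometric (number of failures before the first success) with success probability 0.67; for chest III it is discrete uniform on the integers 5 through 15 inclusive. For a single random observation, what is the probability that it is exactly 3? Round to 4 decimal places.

0.0603

Conditional on each chest, P(X = 3): I: 0.213763; II: 0.0240778; III: 0.
By total probability, P(X = 3) = 0.22·0.213763 + 0.55·0.0240778 + 0.23·0 = 0.0602706.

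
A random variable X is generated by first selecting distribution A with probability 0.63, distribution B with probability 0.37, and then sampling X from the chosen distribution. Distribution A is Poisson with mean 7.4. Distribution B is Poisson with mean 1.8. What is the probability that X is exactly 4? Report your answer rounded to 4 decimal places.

Conditional on each component, P(X = 4): A: 0.0763724; B: 0.0723017.
By total probability, P(X = 4) = 0.63·0.0763724 + 0.37·0.0723017 = 0.0748663.

0.0749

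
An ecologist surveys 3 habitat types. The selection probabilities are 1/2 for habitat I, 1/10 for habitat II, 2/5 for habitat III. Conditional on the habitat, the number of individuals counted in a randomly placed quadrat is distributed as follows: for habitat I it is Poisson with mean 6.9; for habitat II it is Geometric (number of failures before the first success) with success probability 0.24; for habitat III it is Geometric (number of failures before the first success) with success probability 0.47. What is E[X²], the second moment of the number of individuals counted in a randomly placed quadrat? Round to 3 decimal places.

For each component E[X²] = Var + (mean)², giving I: 54.51; II: 23.2222; III: 3.67089.
Overall E[X²] = 0.5·54.51 + 0.1·23.2222 + 0.4·3.67089 = 31.0456.

31.046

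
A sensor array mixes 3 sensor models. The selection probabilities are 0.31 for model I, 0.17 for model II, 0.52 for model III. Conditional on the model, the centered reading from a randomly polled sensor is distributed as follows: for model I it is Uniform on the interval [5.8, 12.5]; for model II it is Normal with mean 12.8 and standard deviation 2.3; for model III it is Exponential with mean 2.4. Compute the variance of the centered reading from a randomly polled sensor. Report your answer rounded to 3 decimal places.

22.662

Per component, I: μ=9.15, E[X²]=87.4633; II: μ=12.8, E[X²]=169.13; III: μ=2.4, E[X²]=11.52.
E[X] = 0.31·9.15 + 0.17·12.8 + 0.52·2.4 = 6.2605.
E[X²] = 0.31·87.4633 + 0.17·169.13 + 0.52·11.52 = 61.8561.
Var(X) = E[X²] − (E[X])² = 61.8561 − 39.1939 = 22.6623.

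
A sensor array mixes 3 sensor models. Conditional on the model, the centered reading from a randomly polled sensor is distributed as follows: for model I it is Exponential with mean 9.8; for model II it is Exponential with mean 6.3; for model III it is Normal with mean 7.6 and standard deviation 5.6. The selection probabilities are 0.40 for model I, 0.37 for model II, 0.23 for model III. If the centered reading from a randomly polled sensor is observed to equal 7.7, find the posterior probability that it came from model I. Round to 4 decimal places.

Likelihoods f(7.7 | ·): I: 0.0465096; II: 0.0467579; III: 0.0712283.
Posterior ∝ prior × likelihood. Numerator for I: 0.4·0.0465096 = 0.0186038.
Normalizing constant: 0.4·0.0465096 + 0.37·0.0467579 + 0.23·0.0712283 = 0.0522868.
P(I | observation) = 0.0186038 / 0.0522868 = 0.355804.

0.3558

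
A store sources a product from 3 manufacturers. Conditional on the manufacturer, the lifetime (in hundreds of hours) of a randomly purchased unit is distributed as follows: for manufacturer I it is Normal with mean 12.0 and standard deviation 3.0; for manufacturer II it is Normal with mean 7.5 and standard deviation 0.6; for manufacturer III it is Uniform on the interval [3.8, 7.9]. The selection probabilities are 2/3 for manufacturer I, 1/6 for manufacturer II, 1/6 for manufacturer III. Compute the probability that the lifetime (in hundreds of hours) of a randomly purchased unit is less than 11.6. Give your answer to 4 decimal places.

Conditional on each manufacturer, P(X < 11.6): I: 0.446965; II: 1; III: 1.
By total probability, P(X < 11.6) = 0.666667·0.446965 + 0.166667·1 + 0.166667·1 = 0.63131.

0.6313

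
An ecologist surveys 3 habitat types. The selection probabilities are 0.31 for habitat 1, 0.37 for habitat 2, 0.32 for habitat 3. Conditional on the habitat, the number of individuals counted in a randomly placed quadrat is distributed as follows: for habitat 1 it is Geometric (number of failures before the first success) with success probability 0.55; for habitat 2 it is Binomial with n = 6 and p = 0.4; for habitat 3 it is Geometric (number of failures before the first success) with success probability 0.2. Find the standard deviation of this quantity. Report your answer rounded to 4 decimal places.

Per component, 1: μ=0.818182, E[X²]=2.15702; 2: μ=2.4, E[X²]=7.2; 3: μ=4, E[X²]=36.
E[X] = 0.31·0.818182 + 0.37·2.4 + 0.32·4 = 2.42164.
E[X²] = 0.31·2.15702 + 0.37·7.2 + 0.32·36 = 14.8527.
Var(X) = E[X²] − (E[X])² = 14.8527 − 5.86432 = 8.98836.
SD(X) = √8.98836 = 2.99806.

2.9981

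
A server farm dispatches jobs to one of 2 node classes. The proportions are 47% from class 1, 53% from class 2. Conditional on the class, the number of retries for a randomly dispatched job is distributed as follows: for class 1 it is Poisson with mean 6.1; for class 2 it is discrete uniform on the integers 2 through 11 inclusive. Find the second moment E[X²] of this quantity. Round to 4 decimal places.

47.1207

For each component E[X²] = Var + (mean)², giving 1: 43.31; 2: 50.5.
Overall E[X²] = 0.47·43.31 + 0.53·50.5 = 47.1207.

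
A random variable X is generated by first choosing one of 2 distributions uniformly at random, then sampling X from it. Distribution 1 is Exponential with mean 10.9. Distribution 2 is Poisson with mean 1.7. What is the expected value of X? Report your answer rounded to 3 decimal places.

6.300

Component means — 1: 10.9; 2: 1.7.
E[X] = 0.5·10.9 + 0.5·1.7 = 6.3.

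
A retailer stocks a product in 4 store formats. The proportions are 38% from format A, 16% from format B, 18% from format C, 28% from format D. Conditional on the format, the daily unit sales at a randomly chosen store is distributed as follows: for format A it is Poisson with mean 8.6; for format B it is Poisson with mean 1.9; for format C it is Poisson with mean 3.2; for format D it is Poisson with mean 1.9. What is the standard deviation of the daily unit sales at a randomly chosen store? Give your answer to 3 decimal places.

3.783

Per component, A: μ=8.6, E[X²]=82.56; B: μ=1.9, E[X²]=5.51; C: μ=3.2, E[X²]=13.44; D: μ=1.9, E[X²]=5.51.
E[X] = 0.38·8.6 + 0.16·1.9 + 0.18·3.2 + 0.28·1.9 = 4.68.
E[X²] = 0.38·82.56 + 0.16·5.51 + 0.18·13.44 + 0.28·5.51 = 36.2164.
Var(X) = E[X²] − (E[X])² = 36.2164 − 21.9024 = 14.314.
SD(X) = √14.314 = 3.78338.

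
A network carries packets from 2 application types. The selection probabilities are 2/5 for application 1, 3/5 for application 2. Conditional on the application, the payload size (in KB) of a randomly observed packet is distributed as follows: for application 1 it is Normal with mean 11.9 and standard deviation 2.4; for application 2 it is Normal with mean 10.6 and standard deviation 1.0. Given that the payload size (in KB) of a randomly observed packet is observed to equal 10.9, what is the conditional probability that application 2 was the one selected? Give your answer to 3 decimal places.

Likelihoods f(10.9 | ·): 1: 0.152405; 2: 0.381388.
Posterior ∝ prior × likelihood. Numerator for 2: 0.6·0.381388 = 0.228833.
Normalizing constant: 0.4·0.152405 + 0.6·0.381388 = 0.289795.
P(2 | observation) = 0.228833 / 0.289795 = 0.789637.

0.790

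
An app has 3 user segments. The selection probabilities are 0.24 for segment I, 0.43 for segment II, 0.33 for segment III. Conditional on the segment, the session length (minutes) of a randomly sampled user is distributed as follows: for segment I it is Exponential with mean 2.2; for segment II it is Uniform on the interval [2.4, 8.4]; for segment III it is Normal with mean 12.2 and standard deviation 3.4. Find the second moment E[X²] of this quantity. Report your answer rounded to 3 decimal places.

For each component E[X²] = Var + (mean)², giving I: 9.68; II: 32.16; III: 160.4.
Overall E[X²] = 0.24·9.68 + 0.43·32.16 + 0.33·160.4 = 69.084.

69.084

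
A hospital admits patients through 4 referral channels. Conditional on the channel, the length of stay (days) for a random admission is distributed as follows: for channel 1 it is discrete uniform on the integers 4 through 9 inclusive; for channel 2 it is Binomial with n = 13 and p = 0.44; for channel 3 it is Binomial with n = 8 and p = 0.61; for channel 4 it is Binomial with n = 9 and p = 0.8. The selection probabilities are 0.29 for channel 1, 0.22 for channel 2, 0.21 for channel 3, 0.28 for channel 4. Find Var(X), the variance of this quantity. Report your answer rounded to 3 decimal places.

Per component, 1: μ=6.5, E[X²]=45.1667; 2: μ=5.72, E[X²]=35.9216; 3: μ=4.88, E[X²]=25.7176; 4: μ=7.2, E[X²]=53.28.
E[X] = 0.29·6.5 + 0.22·5.72 + 0.21·4.88 + 0.28·7.2 = 6.1842.
E[X²] = 0.29·45.1667 + 0.22·35.9216 + 0.21·25.7176 + 0.28·53.28 = 41.3202.
Var(X) = E[X²] − (E[X])² = 41.3202 − 38.2443 = 3.07585.

3.076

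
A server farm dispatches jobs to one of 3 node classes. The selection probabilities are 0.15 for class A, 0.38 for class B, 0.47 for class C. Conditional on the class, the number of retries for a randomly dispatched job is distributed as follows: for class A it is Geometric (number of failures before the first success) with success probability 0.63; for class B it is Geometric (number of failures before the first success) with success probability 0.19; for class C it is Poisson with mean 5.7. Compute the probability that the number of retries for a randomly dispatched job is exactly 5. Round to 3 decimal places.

Conditional on each class, P(X = 5): A: 0.00436867; B: 0.0662489; C: 0.16777.
By total probability, P(X = 5) = 0.15·0.00436867 + 0.38·0.0662489 + 0.47·0.16777 = 0.104682.

0.105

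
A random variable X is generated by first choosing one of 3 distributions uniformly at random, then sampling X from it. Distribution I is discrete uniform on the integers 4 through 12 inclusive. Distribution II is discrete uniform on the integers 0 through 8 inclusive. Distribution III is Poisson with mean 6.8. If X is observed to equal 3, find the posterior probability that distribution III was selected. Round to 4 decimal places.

Likelihoods P(X=3 | ·): I: 0; II: 0.111111; III: 0.0583678.
Posterior ∝ prior × likelihood. Numerator for III: 0.333333·0.0583678 = 0.0194559.
Normalizing constant: 0.333333·0 + 0.333333·0.111111 + 0.333333·0.0583678 = 0.056493.
P(III | observation) = 0.0194559 / 0.056493 = 0.344395.

0.3444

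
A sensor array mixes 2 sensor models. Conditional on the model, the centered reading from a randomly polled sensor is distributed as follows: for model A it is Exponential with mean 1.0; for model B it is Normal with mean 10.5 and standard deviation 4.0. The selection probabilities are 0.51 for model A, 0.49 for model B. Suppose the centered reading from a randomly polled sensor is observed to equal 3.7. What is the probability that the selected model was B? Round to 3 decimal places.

0.477

Likelihoods f(3.7 | ·): A: 0.0247235; B: 0.0235123.
Posterior ∝ prior × likelihood. Numerator for B: 0.49·0.0235123 = 0.011521.
Normalizing constant: 0.51·0.0247235 + 0.49·0.0235123 = 0.02413.
P(B | observation) = 0.011521 / 0.02413 = 0.477456.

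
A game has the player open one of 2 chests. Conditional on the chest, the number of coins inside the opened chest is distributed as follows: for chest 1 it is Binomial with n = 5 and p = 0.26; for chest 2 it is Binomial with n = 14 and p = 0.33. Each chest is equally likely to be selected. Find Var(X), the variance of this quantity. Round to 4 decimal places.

4.7843

Per component, 1: μ=1.3, E[X²]=2.652; 2: μ=4.62, E[X²]=24.4398.
E[X] = 0.5·1.3 + 0.5·4.62 = 2.96.
E[X²] = 0.5·2.652 + 0.5·24.4398 = 13.5459.
Var(X) = E[X²] − (E[X])² = 13.5459 − 8.7616 = 4.7843.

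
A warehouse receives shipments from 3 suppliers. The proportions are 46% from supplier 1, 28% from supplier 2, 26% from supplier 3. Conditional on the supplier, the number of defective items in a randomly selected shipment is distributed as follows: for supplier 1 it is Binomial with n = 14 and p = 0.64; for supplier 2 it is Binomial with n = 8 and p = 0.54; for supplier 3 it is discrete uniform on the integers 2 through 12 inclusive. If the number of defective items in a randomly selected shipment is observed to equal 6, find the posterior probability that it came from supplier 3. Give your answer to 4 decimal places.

0.2582

Likelihoods P(X=6 | ·): 1: 0.0582177; 2: 0.146905; 3: 0.0909091.
Posterior ∝ prior × likelihood. Numerator for 3: 0.26·0.0909091 = 0.0236364.
Normalizing constant: 0.46·0.0582177 + 0.28·0.146905 + 0.26·0.0909091 = 0.0915499.
P(3 | observation) = 0.0236364 / 0.0915499 = 0.25818.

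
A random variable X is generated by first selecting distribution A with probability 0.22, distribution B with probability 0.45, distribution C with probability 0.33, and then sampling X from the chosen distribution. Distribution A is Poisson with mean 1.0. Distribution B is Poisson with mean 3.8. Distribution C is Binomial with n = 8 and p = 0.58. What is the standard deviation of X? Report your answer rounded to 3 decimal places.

2.101

Per component, A: μ=1, E[X²]=2; B: μ=3.8, E[X²]=18.24; C: μ=4.64, E[X²]=23.4784.
E[X] = 0.22·1 + 0.45·3.8 + 0.33·4.64 = 3.4612.
E[X²] = 0.22·2 + 0.45·18.24 + 0.33·23.4784 = 16.3959.
Var(X) = E[X²] − (E[X])² = 16.3959 − 11.9799 = 4.41597.
SD(X) = √4.41597 = 2.10142.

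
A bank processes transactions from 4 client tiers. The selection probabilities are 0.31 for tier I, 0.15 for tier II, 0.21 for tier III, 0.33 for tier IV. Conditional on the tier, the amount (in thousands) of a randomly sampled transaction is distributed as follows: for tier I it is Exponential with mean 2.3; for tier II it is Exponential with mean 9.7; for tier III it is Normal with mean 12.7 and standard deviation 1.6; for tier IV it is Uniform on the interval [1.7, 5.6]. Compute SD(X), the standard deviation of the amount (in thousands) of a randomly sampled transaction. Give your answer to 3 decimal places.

Per component, I: μ=2.3, E[X²]=10.58; II: μ=9.7, E[X²]=188.18; III: μ=12.7, E[X²]=163.85; IV: μ=3.65, E[X²]=14.59.
E[X] = 0.31·2.3 + 0.15·9.7 + 0.21·12.7 + 0.33·3.65 = 6.0395.
E[X²] = 0.31·10.58 + 0.15·188.18 + 0.21·163.85 + 0.33·14.59 = 70.73.
Var(X) = E[X²] − (E[X])² = 70.73 − 36.4756 = 34.2544.
SD(X) = √34.2544 = 5.85273.

5.853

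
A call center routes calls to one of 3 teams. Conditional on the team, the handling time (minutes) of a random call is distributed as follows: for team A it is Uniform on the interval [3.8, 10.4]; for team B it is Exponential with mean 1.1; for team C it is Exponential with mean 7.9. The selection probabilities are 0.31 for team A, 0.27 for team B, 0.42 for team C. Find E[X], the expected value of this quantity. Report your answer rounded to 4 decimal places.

Component means — A: 7.1; B: 1.1; C: 7.9.
E[X] = 0.31·7.1 + 0.27·1.1 + 0.42·7.9 = 5.816.

5.8160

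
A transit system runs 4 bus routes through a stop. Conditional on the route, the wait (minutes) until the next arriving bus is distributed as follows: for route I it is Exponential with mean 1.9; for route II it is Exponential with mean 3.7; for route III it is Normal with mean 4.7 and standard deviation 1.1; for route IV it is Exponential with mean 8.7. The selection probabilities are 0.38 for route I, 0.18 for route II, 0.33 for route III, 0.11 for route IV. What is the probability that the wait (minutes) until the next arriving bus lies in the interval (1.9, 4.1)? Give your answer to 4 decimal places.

0.2587

Conditional on each route, P(1.9 < X < 4.1): I: 0.252311; II: 0.268206; III: 0.287264; IV: 0.179599.
By total probability, P(1.9 < X < 4.1) = 0.38·0.252311 + 0.18·0.268206 + 0.33·0.287264 + 0.11·0.179599 = 0.258708.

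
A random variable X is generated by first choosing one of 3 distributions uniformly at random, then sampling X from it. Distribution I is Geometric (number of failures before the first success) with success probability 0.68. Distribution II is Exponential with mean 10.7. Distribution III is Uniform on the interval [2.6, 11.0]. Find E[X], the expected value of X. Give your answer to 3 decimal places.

Component means — I: 0.470588; II: 10.7; III: 6.8.
E[X] = 0.333333·0.470588 + 0.333333·10.7 + 0.333333·6.8 = 5.9902.

5.990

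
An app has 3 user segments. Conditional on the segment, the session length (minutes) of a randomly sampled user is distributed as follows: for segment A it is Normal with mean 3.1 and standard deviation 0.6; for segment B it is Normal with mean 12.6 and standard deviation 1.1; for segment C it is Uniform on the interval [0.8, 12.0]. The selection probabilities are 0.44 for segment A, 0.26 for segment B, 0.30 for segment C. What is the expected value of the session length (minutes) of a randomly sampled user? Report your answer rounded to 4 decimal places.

Component means — A: 3.1; B: 12.6; C: 6.4.
E[X] = 0.44·3.1 + 0.26·12.6 + 0.3·6.4 = 6.56.

6.5600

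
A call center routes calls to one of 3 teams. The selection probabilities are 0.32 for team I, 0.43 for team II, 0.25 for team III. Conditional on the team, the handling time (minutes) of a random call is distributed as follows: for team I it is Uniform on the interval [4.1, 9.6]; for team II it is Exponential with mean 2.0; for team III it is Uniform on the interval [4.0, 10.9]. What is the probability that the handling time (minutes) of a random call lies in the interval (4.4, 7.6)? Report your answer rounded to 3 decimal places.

Conditional on each team, P(4.4 < X < 7.6): I: 0.581818; II: 0.0884324; III: 0.463768.
By total probability, P(4.4 < X < 7.6) = 0.32·0.581818 + 0.43·0.0884324 + 0.25·0.463768 = 0.34015.

0.340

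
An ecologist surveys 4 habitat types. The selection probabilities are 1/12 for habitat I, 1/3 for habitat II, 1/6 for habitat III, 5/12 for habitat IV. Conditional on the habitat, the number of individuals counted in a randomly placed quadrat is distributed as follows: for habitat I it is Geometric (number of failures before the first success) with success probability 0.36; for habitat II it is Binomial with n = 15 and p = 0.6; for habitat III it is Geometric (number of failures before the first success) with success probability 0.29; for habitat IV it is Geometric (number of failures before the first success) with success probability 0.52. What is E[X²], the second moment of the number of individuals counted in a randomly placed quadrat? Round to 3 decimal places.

32.376

For each component E[X²] = Var + (mean)², giving I: 8.09877; II: 84.6; III: 14.4364; IV: 2.62722.
Overall E[X²] = 0.0833333·8.09877 + 0.333333·84.6 + 0.166667·14.4364 + 0.416667·2.62722 = 32.3756.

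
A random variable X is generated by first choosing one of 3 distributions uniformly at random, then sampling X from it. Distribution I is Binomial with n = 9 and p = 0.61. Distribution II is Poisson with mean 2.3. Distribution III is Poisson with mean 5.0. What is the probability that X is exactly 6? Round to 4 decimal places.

0.1412

Conditional on each component, P(X = 6): I: 0.256716; II: 0.0206138; III: 0.146223.
By total probability, P(X = 6) = 0.333333·0.256716 + 0.333333·0.0206138 + 0.333333·0.146223 = 0.141184.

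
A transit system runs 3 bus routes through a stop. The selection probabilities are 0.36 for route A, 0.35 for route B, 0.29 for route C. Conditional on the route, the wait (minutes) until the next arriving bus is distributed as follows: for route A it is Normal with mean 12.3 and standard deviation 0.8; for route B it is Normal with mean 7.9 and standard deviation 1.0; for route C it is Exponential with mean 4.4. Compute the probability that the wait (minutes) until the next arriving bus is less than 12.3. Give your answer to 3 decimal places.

Conditional on each route, P(X < 12.3): A: 0.5; B: 0.999995; C: 0.938913.
By total probability, P(X < 12.3) = 0.36·0.5 + 0.35·0.999995 + 0.29·0.938913 = 0.802283.

0.802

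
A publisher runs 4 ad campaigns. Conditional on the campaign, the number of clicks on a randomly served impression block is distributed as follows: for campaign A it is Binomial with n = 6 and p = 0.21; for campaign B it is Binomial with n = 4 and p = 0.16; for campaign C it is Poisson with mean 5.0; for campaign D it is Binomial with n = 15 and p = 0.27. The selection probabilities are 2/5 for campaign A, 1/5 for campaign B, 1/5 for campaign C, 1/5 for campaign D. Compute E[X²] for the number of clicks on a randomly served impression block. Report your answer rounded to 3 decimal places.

For each component E[X²] = Var + (mean)², giving A: 2.583; B: 0.9472; C: 30; D: 19.359.
Overall E[X²] = 0.4·2.583 + 0.2·0.9472 + 0.2·30 + 0.2·19.359 = 11.0944.

11.094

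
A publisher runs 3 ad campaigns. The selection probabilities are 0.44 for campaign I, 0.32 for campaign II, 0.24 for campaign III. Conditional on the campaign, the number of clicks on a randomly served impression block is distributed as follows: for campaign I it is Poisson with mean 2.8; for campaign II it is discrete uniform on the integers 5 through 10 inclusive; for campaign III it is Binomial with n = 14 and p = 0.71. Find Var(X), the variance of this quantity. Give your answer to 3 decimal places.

Per component, I: μ=2.8, E[X²]=10.64; II: μ=7.5, E[X²]=59.1667; III: μ=9.94, E[X²]=101.686.
E[X] = 0.44·2.8 + 0.32·7.5 + 0.24·9.94 = 6.0176.
E[X²] = 0.44·10.64 + 0.32·59.1667 + 0.24·101.686 = 48.0196.
Var(X) = E[X²] − (E[X])² = 48.0196 − 36.2115 = 11.8081.

11.808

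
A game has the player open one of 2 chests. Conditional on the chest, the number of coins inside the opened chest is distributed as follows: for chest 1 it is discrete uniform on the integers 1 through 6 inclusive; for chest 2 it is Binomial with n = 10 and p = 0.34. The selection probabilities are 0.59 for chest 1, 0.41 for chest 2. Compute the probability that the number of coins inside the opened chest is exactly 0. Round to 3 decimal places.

0.006

Conditional on each chest, P(X = 0): 1: 0; 2: 0.0156834.
By total probability, P(X = 0) = 0.59·0 + 0.41·0.0156834 = 0.00643018.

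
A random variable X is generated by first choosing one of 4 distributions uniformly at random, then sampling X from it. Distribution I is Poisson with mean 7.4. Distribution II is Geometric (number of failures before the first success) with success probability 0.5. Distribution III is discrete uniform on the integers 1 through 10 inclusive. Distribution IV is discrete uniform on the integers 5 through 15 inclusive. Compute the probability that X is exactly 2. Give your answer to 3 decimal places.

0.060

Conditional on each component, P(X = 2): I: 0.0167361; II: 0.125; III: 0.1; IV: 0.
By total probability, P(X = 2) = 0.25·0.0167361 + 0.25·0.125 + 0.25·0.1 + 0.25·0 = 0.060434.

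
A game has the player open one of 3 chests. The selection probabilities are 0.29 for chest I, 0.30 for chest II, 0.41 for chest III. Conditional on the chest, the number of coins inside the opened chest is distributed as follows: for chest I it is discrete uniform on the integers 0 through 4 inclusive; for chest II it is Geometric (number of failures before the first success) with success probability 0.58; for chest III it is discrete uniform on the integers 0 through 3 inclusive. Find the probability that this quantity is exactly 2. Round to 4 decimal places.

0.1912

Conditional on each chest, P(X = 2): I: 0.2; II: 0.102312; III: 0.25.
By total probability, P(X = 2) = 0.29·0.2 + 0.3·0.102312 + 0.41·0.25 = 0.191194.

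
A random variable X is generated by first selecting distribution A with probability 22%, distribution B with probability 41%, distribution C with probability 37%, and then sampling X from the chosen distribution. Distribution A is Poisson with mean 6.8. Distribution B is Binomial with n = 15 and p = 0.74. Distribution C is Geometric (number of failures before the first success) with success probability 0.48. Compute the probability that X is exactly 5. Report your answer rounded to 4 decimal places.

0.0368

Conditional on each component, P(X = 5): A: 0.134946; B: 0.000940692; C: 0.0182498.
By total probability, P(X = 5) = 0.22·0.134946 + 0.41·0.000940692 + 0.37·0.0182498 = 0.0368263.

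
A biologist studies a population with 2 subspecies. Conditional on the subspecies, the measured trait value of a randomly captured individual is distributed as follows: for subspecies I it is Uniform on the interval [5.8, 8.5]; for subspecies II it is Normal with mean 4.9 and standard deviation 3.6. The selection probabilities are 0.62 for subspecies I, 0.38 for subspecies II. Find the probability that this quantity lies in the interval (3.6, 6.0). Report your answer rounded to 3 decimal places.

Conditional on each subspecies, P(3.6 < X < 6.0): I: 0.0740741; II: 0.26102.
By total probability, P(3.6 < X < 6.0) = 0.62·0.0740741 + 0.38·0.26102 = 0.145114.

0.145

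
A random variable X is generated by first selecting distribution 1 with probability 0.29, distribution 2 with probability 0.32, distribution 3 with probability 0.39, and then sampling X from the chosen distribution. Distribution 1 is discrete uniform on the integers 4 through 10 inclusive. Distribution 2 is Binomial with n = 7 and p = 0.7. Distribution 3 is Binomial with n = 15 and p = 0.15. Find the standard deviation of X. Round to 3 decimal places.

2.493

Per component, 1: μ=7, E[X²]=53; 2: μ=4.9, E[X²]=25.48; 3: μ=2.25, E[X²]=6.975.
E[X] = 0.29·7 + 0.32·4.9 + 0.39·2.25 = 4.4755.
E[X²] = 0.29·53 + 0.32·25.48 + 0.39·6.975 = 26.2438.
Var(X) = E[X²] − (E[X])² = 26.2438 − 20.0301 = 6.21375.
SD(X) = √6.21375 = 2.49274.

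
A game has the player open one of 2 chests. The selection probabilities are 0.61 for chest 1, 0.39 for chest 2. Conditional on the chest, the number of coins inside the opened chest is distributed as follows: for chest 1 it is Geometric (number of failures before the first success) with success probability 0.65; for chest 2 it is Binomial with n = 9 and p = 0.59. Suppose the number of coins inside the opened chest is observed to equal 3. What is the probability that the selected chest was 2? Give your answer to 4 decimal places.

Likelihoods P(X=3 | ·): 1: 0.0278687; 2: 0.081948.
Posterior ∝ prior × likelihood. Numerator for 2: 0.39·0.081948 = 0.0319597.
Normalizing constant: 0.61·0.0278687 + 0.39·0.081948 = 0.0489597.
P(2 | observation) = 0.0319597 / 0.0489597 = 0.652777.

0.6528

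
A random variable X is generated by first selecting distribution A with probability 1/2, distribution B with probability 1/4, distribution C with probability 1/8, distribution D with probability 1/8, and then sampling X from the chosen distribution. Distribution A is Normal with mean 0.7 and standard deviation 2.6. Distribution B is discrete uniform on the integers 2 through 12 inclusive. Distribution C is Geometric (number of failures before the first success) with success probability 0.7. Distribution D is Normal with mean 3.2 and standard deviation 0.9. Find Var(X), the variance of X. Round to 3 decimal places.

Per component, A: μ=0.7, E[X²]=7.25; B: μ=7, E[X²]=59; C: μ=0.428571, E[X²]=0.795918; D: μ=3.2, E[X²]=11.05.
E[X] = 0.5·0.7 + 0.25·7 + 0.125·0.428571 + 0.125·3.2 = 2.55357.
E[X²] = 0.5·7.25 + 0.25·59 + 0.125·0.795918 + 0.125·11.05 = 19.8557.
Var(X) = E[X²] − (E[X])² = 19.8557 − 6.52073 = 13.335.

13.335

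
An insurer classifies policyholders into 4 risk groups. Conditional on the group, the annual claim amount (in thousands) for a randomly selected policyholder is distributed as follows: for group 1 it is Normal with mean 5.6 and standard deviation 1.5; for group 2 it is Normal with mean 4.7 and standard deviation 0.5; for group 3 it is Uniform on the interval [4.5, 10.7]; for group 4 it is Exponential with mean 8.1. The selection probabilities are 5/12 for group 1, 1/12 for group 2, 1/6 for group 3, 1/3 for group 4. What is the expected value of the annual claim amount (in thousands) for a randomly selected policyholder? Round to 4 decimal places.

6.6917

Component means — 1: 5.6; 2: 4.7; 3: 7.6; 4: 8.1.
E[X] = 0.416667·5.6 + 0.0833333·4.7 + 0.166667·7.6 + 0.333333·8.1 = 6.69167.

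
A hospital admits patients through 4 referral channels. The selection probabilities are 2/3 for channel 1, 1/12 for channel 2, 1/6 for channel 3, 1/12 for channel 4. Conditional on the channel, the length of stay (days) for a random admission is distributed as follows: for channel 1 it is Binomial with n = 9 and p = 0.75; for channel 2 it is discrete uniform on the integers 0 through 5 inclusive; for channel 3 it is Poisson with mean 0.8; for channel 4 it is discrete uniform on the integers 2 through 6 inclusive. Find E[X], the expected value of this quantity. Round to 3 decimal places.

5.175

Component means — 1: 6.75; 2: 2.5; 3: 0.8; 4: 4.
E[X] = 0.666667·6.75 + 0.0833333·2.5 + 0.166667·0.8 + 0.0833333·4 = 5.175.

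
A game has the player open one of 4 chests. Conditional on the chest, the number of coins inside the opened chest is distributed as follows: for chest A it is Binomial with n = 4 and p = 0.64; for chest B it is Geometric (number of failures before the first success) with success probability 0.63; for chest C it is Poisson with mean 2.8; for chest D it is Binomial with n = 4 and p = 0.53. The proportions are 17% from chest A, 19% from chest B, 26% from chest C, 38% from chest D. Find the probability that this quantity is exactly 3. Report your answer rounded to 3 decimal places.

Conditional on each chest, P(X = 3): A: 0.377487; B: 0.0319114; C: 0.222484; D: 0.279889.
By total probability, P(X = 3) = 0.17·0.377487 + 0.19·0.0319114 + 0.26·0.222484 + 0.38·0.279889 = 0.23444.

0.234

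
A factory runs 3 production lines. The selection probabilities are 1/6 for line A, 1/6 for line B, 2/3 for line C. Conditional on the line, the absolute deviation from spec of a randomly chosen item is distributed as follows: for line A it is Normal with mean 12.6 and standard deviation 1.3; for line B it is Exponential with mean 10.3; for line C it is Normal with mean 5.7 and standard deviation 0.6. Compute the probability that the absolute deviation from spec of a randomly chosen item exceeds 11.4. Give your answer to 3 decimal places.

Conditional on each line, P(X > 11.4): A: 0.822016; B: 0.330617; C: 0.
By total probability, P(X > 11.4) = 0.166667·0.822016 + 0.166667·0.330617 + 0.666667·0 = 0.192105.

0.192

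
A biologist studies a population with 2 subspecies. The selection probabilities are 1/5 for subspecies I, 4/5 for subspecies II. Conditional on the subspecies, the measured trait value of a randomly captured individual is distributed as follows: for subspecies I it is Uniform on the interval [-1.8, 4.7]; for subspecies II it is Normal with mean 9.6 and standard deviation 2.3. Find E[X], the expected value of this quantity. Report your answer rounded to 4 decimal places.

Component means — I: 1.45; II: 9.6.
E[X] = 0.2·1.45 + 0.8·9.6 = 7.97.

7.9700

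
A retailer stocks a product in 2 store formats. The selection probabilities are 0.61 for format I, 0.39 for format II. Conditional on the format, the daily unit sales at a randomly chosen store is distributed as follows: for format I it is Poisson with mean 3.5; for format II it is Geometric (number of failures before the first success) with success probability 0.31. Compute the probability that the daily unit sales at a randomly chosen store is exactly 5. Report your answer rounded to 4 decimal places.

0.0995

Conditional on each format, P(X = 5): I: 0.132169; II: 0.048485.
By total probability, P(X = 5) = 0.61·0.132169 + 0.39·0.048485 = 0.099532.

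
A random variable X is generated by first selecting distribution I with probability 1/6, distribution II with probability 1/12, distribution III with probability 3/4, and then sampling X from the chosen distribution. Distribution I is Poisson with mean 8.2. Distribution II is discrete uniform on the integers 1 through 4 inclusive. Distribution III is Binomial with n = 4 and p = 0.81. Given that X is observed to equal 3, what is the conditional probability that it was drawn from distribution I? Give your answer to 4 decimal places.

Likelihoods P(X=3 | ·): I: 0.0252392; II: 0.25; III: 0.403895.
Posterior ∝ prior × likelihood. Numerator for I: 0.166667·0.0252392 = 0.00420653.
Normalizing constant: 0.166667·0.0252392 + 0.0833333·0.25 + 0.75·0.403895 = 0.327961.
P(I | observation) = 0.00420653 / 0.327961 = 0.0128263.

0.0128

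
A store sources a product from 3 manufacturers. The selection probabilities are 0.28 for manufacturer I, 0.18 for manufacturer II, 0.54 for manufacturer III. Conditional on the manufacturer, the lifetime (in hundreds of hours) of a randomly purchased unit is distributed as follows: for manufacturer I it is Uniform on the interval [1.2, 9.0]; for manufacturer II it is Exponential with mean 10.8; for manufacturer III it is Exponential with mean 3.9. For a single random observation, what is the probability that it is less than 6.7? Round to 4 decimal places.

0.7237

Conditional on each manufacturer, P(X < 6.7): I: 0.705128; II: 0.462255; III: 0.820566.
By total probability, P(X < 6.7) = 0.28·0.705128 + 0.18·0.462255 + 0.54·0.820566 = 0.723747.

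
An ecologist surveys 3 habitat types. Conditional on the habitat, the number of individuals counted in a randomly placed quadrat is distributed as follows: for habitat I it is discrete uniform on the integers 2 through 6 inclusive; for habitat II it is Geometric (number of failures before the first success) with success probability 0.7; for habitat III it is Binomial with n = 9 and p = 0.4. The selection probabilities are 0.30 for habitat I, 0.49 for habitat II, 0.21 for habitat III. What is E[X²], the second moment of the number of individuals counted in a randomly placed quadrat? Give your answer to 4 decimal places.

8.9652

For each component E[X²] = Var + (mean)², giving I: 18; II: 0.795918; III: 15.12.
Overall E[X²] = 0.3·18 + 0.49·0.795918 + 0.21·15.12 = 8.9652.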